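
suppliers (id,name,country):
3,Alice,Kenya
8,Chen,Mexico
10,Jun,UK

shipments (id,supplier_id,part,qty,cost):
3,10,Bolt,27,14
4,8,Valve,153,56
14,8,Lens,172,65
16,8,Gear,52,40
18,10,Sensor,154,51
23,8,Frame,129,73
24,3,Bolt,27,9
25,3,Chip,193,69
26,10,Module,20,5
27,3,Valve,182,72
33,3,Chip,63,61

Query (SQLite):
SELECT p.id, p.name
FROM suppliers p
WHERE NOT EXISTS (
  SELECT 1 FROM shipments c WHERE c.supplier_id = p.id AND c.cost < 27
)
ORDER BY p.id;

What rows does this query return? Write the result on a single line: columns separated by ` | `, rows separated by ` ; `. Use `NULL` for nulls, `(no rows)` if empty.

8 | Chen

For each suppliers row, check whether any shipments with matching supplier_id has cost < 27.
Keep rows where that is false.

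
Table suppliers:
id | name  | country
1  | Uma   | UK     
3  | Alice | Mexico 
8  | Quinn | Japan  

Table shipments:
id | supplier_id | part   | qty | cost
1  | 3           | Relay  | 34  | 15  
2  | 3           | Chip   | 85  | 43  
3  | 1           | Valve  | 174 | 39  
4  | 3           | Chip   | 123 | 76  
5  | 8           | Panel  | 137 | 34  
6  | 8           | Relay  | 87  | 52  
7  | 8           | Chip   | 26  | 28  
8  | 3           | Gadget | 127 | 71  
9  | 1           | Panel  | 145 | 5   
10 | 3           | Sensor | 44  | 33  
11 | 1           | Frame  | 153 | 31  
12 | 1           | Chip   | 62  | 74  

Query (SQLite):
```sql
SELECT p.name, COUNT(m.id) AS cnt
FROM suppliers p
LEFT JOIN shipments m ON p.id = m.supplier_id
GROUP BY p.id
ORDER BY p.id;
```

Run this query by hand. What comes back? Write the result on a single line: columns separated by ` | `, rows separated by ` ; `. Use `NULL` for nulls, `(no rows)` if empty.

Uma | 4 ; Alice | 5 ; Quinn | 3

LEFT JOIN keeps every suppliers row; unmatched ones get NULL for shipments columns.
Group by suppliers.id and compute COUNT(m.id). COUNT(col) of an all-NULL group is 0.
  1: ids {3, 9, 11, 12} → COUNT(m.id)=4
  3: ids {1, 2, 4, 8, 10} → COUNT(m.id)=5
  8: ids {5, 6, 7} → COUNT(m.id)=3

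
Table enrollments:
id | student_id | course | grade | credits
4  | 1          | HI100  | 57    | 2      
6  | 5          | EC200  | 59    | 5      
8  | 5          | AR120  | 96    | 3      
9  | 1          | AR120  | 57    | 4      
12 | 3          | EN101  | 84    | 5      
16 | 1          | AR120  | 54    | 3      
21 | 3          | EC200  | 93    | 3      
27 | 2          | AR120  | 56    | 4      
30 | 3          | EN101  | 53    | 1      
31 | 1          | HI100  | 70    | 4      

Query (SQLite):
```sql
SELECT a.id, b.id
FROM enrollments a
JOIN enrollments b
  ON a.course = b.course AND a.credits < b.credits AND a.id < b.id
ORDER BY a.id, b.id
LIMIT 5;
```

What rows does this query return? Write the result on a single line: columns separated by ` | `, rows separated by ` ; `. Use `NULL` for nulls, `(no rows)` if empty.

4 | 31 ; 8 | 9 ; 8 | 27 ; 16 | 27

Pairs (a,b) with same course, a.credits < b.credits, a.id < b.id.
course groups: AR120:{8,9,16,27} EC200:{6,21} EN101:{12,30} HI100:{4,31}
Ordered by (a.id, b.id); first 5.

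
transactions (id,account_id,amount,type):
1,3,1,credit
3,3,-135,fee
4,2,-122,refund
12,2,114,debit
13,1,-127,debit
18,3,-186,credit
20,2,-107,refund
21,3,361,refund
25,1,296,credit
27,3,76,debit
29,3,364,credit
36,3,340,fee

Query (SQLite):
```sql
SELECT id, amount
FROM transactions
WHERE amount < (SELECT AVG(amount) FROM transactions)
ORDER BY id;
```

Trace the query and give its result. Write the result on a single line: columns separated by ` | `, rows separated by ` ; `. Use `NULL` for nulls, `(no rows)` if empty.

Scalar subquery: AVG(amount) over all transactions rows = 72.916667 (≈; comparison uses full precision).
Keep rows where amount < that value.

1 | 1 ; 3 | -135 ; 4 | -122 ; 13 | -127 ; 18 | -186 ; 20 | -107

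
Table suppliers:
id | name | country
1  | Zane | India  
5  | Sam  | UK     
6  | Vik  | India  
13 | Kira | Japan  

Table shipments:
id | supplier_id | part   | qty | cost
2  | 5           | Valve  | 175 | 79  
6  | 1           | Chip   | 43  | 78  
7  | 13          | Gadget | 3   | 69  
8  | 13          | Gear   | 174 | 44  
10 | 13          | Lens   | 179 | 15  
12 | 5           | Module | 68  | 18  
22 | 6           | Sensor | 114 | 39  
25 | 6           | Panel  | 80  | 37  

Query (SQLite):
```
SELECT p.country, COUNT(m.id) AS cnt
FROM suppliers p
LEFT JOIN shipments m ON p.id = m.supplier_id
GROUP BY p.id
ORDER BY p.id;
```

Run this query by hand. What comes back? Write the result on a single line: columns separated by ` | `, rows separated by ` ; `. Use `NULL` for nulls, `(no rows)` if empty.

LEFT JOIN keeps every suppliers row; unmatched ones get NULL for shipments columns.
Group by suppliers.id and compute COUNT(m.id). COUNT(col) of an all-NULL group is 0.
  1: ids {6} → COUNT(m.id)=1
  5: ids {2, 12} → COUNT(m.id)=2
  6: ids {22, 25} → COUNT(m.id)=2
  13: ids {7, 8, 10} → COUNT(m.id)=3

India | 1 ; UK | 2 ; India | 2 ; Japan | 3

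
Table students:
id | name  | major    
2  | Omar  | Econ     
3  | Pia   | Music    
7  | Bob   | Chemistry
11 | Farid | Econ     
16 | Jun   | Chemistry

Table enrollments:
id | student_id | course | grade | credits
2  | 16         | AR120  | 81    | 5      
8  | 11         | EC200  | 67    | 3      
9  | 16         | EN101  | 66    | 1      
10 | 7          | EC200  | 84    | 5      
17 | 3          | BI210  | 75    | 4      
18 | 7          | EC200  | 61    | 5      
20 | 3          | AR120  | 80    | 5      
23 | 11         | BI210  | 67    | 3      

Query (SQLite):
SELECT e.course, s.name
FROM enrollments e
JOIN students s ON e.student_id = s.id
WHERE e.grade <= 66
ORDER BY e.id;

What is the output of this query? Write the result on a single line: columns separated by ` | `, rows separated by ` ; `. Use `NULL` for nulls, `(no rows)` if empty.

Each enrollments row matches the students row where student_id = students.id.
Then keep rows with e.grade <= 66.

EN101 | Jun ; EC200 | Bob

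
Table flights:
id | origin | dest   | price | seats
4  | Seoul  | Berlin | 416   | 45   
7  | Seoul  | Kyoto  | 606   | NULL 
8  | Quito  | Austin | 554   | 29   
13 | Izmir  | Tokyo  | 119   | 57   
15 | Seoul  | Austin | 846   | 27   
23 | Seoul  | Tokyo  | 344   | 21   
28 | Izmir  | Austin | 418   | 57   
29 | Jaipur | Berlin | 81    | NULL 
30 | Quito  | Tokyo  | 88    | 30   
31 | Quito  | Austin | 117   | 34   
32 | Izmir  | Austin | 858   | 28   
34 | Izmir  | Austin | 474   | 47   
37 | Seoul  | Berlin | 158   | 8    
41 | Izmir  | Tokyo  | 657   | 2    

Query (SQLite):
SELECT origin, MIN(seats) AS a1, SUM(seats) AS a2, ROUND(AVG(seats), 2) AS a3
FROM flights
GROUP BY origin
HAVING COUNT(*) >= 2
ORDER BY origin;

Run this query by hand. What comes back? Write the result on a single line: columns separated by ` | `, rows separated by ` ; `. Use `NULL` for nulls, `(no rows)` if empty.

Izmir | 2 | 191 | 38.2 ; Quito | 29 | 93 | 31 ; Seoul | 8 | 101 | 25.25

Group flights by origin.
Per group compute: MIN(seats), SUM(seats), ROUND(AVG(seats), 2).
HAVING: drop groups with fewer than 2 rows.
  Izmir: ids {13, 28, 32, 34, 41} → MIN(seats)=2, SUM(seats)=191, ROUND(AVG(seats), 2)=38.2
  Jaipur: ids {29} → MIN(seats)=NULL, SUM(seats)=NULL, ROUND(AVG(seats), 2)=NULL
  Quito: ids {8, 30, 31} → MIN(seats)=29, SUM(seats)=93, ROUND(AVG(seats), 2)=31
  Seoul: ids {4, 7, 15, 23, 37} → MIN(seats)=8, SUM(seats)=101, ROUND(AVG(seats), 2)=25.25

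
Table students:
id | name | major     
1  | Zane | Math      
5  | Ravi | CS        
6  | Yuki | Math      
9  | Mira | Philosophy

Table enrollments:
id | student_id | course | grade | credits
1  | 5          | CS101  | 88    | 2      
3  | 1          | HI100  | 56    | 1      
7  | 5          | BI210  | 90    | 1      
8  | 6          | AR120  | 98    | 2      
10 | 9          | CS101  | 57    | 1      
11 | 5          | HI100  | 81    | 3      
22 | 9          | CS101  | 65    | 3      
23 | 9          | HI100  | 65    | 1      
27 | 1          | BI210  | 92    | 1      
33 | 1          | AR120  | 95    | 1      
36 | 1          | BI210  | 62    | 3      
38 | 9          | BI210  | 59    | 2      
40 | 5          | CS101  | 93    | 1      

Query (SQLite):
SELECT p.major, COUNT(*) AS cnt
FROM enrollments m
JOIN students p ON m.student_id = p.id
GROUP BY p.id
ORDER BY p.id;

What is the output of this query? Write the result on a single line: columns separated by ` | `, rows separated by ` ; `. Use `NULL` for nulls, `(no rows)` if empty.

Math | 4 ; CS | 4 ; Math | 1 ; Philosophy | 4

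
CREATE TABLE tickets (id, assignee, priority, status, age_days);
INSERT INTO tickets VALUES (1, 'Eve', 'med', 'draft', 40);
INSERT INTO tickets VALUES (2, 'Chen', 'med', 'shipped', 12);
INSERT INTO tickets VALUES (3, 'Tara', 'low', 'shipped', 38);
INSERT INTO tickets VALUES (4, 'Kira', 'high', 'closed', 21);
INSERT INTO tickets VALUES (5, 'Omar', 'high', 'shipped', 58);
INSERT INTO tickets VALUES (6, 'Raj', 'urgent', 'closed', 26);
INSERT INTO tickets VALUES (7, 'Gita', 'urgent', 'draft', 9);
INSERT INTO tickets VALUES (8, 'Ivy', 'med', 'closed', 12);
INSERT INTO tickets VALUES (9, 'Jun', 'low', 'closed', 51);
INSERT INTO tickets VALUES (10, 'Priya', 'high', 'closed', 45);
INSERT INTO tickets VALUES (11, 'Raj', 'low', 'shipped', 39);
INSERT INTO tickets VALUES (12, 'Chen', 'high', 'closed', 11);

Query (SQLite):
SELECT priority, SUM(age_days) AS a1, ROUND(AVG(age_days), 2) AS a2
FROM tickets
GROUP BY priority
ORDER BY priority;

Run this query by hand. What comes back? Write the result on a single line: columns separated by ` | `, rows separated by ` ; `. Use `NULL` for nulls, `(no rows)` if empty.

Group tickets by priority.
Per group compute: SUM(age_days), ROUND(AVG(age_days), 2).
  high: ids {4, 5, 10, 12} → SUM(age_days)=135, ROUND(AVG(age_days), 2)=33.75
  low: ids {3, 9, 11} → SUM(age_days)=128, ROUND(AVG(age_days), 2)=42.67
  med: ids {1, 2, 8} → SUM(age_days)=64, ROUND(AVG(age_days), 2)=21.33
  urgent: ids {6, 7} → SUM(age_days)=35, ROUND(AVG(age_days), 2)=17.5

high | 135 | 33.75 ; low | 128 | 42.67 ; med | 64 | 21.33 ; urgent | 35 | 17.5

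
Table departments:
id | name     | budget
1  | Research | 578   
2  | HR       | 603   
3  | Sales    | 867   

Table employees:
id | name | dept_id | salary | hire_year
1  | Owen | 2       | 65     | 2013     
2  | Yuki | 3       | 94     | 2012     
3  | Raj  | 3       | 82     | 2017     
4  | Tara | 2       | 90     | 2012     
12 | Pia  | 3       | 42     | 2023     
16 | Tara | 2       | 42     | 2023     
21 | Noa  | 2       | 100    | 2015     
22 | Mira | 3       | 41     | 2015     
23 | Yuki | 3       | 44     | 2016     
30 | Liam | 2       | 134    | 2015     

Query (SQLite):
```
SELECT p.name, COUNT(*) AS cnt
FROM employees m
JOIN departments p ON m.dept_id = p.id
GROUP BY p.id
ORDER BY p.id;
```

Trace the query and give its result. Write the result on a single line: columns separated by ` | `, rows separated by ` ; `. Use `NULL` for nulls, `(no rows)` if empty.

Join each employees row to its departments via dept_id.
Group joined rows by departments.id; compute COUNT(*) per group.
  2: ids {1, 4, 16, 21, 30} → COUNT(*)=5
  3: ids {2, 3, 12, 22, 23} → COUNT(*)=5

HR | 5 ; Sales | 5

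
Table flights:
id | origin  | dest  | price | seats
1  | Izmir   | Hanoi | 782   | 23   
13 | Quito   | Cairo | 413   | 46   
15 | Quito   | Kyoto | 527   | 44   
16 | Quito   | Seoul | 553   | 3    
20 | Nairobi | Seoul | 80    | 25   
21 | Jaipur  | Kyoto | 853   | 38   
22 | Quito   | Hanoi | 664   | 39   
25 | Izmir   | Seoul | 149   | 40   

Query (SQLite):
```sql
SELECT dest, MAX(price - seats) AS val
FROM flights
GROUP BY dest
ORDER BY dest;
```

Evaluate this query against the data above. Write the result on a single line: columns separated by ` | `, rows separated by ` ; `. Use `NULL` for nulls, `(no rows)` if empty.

Cairo | 367 ; Hanoi | 759 ; Kyoto | 815 ; Seoul | 550

For each row compute price - seats.
Group by dest; take MAX of the expression per group.
  Cairo: ids {13} → MAX(price - seats)=367
  Hanoi: ids {1, 22} → MAX(price - seats)=759
  Kyoto: ids {15, 21} → MAX(price - seats)=815
  Seoul: ids {16, 20, 25} → MAX(price - seats)=550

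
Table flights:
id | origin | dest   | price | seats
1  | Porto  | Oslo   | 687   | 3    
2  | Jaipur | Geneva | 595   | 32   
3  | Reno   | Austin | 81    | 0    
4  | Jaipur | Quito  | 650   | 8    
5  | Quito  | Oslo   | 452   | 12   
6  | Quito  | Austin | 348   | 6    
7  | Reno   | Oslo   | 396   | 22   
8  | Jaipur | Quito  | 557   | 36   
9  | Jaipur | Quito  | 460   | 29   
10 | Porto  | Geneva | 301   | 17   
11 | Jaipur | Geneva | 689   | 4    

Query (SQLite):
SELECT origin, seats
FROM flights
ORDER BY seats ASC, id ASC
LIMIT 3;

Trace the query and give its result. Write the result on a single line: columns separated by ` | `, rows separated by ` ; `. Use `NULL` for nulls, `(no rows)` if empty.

Sort by seats asc, tiebreak id asc: (0, id=3), (3, id=1), (4, id=11), (6, id=6), (8, id=4), (12, id=5) …. Take first 3.

Reno | 0 ; Porto | 3 ; Jaipur | 4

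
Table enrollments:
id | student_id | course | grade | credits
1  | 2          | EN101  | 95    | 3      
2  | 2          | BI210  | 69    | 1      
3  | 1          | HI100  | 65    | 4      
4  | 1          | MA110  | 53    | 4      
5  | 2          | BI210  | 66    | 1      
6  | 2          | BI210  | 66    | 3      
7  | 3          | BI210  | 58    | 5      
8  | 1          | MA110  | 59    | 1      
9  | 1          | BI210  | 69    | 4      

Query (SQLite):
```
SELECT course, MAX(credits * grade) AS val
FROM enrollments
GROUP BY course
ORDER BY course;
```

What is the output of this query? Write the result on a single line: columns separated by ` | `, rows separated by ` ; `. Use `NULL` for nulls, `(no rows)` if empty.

BI210 | 290 ; EN101 | 285 ; HI100 | 260 ; MA110 | 212

For each row compute credits * grade.
Group by course; take MAX of the expression per group.
  BI210: ids {2, 5, 6, 7, 9} → MAX(credits * grade)=290
  EN101: ids {1} → MAX(credits * grade)=285
  HI100: ids {3} → MAX(credits * grade)=260
  MA110: ids {4, 8} → MAX(credits * grade)=212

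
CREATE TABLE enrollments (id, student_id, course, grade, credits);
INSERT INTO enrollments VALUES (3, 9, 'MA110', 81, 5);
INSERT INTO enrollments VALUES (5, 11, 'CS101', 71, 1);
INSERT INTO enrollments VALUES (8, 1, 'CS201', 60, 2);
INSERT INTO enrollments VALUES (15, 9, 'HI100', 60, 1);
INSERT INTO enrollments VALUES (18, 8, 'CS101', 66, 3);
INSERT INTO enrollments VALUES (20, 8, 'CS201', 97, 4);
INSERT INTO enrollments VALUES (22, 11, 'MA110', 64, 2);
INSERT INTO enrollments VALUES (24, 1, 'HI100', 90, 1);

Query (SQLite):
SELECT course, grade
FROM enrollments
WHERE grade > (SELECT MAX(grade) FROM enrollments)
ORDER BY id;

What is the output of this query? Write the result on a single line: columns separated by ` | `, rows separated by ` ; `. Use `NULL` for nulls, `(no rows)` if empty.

Scalar subquery: MAX(grade) over all enrollments rows = 97.
Keep rows where grade > that value.

(no rows)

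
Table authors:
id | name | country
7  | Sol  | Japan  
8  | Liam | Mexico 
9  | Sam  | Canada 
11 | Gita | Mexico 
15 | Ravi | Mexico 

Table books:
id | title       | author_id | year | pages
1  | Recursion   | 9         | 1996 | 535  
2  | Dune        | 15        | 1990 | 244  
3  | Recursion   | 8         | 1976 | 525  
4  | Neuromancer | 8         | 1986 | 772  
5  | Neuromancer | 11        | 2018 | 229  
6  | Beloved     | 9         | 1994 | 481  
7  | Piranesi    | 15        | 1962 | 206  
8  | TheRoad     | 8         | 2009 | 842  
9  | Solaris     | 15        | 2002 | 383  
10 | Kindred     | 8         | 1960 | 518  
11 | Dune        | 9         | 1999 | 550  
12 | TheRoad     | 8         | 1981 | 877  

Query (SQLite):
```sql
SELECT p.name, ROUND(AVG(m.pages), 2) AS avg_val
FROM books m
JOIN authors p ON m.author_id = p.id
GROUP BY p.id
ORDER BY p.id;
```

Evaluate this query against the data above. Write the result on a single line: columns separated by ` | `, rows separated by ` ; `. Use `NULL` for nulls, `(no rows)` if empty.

Liam | 706.8 ; Sam | 522 ; Gita | 229 ; Ravi | 277.67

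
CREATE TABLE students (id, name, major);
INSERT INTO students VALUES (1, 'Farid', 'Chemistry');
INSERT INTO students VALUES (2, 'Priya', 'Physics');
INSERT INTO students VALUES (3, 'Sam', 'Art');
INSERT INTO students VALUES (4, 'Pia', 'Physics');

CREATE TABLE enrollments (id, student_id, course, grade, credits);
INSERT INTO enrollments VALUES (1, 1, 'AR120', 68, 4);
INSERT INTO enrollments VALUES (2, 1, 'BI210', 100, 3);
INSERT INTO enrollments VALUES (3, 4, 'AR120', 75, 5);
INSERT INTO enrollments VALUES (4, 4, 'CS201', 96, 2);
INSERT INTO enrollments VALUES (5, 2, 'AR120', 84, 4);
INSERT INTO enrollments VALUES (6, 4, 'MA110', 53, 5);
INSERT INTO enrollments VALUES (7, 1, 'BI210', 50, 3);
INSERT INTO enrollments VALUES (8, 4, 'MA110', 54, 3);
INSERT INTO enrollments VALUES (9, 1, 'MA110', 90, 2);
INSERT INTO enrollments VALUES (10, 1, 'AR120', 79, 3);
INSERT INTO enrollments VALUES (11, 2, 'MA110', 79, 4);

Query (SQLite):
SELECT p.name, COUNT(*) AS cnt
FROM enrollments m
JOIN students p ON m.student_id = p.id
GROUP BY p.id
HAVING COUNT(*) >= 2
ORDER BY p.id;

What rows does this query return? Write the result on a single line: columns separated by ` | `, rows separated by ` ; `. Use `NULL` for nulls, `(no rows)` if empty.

Join each enrollments row to its students via student_id.
Group joined rows by students.id; compute COUNT(*) per group.
HAVING: keep groups with count ≥ 2.
  1: ids {1, 2, 7, 9, 10} → COUNT(*)=5
  2: ids {5, 11} → COUNT(*)=2
  4: ids {3, 4, 6, 8} → COUNT(*)=4

Farid | 5 ; Priya | 2 ; Pia | 4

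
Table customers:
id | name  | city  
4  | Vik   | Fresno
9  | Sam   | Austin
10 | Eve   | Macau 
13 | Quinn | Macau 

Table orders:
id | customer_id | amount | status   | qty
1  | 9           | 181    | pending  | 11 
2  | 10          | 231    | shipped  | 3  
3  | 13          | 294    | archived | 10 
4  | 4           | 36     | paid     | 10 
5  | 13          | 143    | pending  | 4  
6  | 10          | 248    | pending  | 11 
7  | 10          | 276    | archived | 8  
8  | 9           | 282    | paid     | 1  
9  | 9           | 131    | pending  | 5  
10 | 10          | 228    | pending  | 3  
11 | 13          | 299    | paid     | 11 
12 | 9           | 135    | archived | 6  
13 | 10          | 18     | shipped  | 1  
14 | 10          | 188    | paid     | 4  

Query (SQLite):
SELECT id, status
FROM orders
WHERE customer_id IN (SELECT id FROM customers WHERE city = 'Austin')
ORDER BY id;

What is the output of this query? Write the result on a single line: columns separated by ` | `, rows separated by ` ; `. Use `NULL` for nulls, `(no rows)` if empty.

Inner query: customers.id where city = 'Austin'.
Outer: keep orders rows whose customer_id is in that set.
Inner query → {9}

1 | pending ; 8 | paid ; 9 | pending ; 12 | archived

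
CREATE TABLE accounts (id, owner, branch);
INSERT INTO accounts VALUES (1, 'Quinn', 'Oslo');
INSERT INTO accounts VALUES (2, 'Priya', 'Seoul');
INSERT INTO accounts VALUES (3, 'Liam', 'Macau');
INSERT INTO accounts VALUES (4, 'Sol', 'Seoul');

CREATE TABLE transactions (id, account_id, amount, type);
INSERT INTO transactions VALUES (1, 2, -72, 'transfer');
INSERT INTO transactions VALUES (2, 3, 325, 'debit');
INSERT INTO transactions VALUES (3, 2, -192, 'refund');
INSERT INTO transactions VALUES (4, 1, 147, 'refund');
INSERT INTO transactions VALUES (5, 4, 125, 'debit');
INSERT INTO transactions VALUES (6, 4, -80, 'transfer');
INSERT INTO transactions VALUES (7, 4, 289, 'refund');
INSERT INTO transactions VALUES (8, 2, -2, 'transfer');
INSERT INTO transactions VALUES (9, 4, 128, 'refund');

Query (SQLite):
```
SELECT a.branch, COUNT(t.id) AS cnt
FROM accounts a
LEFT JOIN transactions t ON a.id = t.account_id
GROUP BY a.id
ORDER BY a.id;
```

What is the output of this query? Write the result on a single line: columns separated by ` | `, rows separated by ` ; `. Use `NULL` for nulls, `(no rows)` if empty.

LEFT JOIN keeps every accounts row; unmatched ones get NULL for transactions columns.
Group by accounts.id and compute COUNT(t.id). COUNT(col) of an all-NULL group is 0.
  1: ids {4} → COUNT(t.id)=1
  2: ids {1, 3, 8} → COUNT(t.id)=3
  3: ids {2} → COUNT(t.id)=1
  4: ids {5, 6, 7, 9} → COUNT(t.id)=4

Oslo | 1 ; Seoul | 3 ; Macau | 1 ; Seoul | 4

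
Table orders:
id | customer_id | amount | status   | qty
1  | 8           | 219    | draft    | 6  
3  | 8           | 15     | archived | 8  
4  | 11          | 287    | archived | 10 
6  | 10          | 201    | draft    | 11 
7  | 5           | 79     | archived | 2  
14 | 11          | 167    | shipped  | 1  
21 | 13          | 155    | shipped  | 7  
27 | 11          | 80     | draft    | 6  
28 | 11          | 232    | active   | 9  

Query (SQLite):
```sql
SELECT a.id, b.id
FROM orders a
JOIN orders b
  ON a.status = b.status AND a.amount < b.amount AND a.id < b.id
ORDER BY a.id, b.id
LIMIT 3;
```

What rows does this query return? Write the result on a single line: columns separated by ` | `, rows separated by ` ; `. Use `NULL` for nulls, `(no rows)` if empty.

Pairs (a,b) with same status, a.amount < b.amount, a.id < b.id.
status groups: active:{28} archived:{3,4,7} draft:{1,6,27} shipped:{14,21}
Ordered by (a.id, b.id); first 3.

3 | 4 ; 3 | 7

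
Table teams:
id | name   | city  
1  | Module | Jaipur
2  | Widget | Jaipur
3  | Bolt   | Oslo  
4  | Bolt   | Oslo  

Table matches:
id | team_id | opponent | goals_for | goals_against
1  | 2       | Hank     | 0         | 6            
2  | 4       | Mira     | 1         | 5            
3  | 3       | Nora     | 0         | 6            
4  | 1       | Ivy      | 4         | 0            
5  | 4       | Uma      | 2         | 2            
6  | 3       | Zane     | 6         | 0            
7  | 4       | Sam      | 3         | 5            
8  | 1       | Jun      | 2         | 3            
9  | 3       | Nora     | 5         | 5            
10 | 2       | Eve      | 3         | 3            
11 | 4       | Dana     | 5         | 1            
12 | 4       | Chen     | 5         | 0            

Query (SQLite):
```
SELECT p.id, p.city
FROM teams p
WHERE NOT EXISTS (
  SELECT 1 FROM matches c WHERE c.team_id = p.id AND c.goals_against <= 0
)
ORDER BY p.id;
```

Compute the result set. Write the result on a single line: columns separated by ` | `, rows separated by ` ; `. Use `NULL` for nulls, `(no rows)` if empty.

2 | Jaipur

For each teams row, check whether any matches with matching team_id has goals_against <= 0.
Keep rows where that is false.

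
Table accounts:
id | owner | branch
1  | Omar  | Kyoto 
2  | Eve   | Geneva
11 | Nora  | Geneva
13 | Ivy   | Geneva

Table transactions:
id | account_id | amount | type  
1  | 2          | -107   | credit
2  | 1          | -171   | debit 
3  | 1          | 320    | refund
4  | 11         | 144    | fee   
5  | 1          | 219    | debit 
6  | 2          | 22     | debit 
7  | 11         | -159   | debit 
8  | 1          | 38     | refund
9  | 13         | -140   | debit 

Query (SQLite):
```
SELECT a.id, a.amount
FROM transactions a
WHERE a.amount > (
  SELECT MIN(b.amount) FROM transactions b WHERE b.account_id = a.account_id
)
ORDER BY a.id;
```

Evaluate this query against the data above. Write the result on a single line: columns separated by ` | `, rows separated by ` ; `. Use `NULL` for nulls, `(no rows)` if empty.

3 | 320 ; 4 | 144 ; 5 | 219 ; 6 | 22 ; 8 | 38

For each transactions row a, compute MIN(amount) over rows sharing a.account_id.
Keep row a if a.amount > that per-group MIN.
  account_id=1: MIN(amount) = -171
  account_id=2: MIN(amount) = -107
  account_id=11: MIN(amount) = -159
  account_id=13: MIN(amount) = -140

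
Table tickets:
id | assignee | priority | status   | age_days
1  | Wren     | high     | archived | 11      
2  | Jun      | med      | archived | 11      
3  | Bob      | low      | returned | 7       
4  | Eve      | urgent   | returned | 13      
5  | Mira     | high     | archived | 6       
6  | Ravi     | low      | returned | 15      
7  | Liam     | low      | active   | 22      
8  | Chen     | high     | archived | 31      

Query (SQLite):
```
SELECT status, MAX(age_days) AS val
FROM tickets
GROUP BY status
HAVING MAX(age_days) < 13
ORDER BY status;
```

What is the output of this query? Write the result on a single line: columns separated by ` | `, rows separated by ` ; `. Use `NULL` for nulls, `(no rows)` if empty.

(no rows)

Partition tickets by status; compute MAX(age_days) within each group.
HAVING: keep groups where MAX(age_days) < 13.
  active: ids {7} → MAX(age_days)=22
  archived: ids {1, 2, 5, 8} → MAX(age_days)=31
  returned: ids {3, 4, 6} → MAX(age_days)=15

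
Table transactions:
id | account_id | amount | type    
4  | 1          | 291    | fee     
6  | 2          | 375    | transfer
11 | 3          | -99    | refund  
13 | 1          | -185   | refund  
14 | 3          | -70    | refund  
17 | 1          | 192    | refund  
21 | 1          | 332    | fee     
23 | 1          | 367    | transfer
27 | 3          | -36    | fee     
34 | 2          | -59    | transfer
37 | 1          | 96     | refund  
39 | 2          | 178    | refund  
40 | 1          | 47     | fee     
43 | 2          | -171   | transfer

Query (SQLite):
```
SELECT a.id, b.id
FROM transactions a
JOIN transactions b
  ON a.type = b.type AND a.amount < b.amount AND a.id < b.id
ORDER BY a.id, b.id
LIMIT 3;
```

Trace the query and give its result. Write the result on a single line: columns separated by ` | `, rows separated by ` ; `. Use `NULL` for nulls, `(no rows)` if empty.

Pairs (a,b) with same type, a.amount < b.amount, a.id < b.id.
type groups: fee:{4,21,27,40} refund:{11,13,14,17,37,39} transfer:{6,23,34,43}
Ordered by (a.id, b.id); first 3.

4 | 21 ; 11 | 14 ; 11 | 17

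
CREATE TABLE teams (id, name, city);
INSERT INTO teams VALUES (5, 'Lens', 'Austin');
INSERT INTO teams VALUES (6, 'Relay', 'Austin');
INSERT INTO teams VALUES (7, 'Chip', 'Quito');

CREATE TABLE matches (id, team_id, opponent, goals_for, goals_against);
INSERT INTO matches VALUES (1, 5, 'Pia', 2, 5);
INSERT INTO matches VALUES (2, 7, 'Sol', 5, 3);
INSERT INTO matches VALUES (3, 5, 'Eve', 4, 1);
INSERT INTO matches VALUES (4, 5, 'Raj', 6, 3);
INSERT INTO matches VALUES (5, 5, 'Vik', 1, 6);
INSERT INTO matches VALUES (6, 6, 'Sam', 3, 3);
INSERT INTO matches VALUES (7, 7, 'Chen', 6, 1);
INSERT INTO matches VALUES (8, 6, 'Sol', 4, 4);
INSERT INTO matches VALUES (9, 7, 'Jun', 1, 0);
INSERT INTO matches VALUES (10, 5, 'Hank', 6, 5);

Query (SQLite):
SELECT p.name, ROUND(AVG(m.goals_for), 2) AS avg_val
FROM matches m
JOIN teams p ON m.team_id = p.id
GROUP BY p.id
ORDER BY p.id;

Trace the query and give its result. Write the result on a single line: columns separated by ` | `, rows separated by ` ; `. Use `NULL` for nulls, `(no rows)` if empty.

Lens | 3.8 ; Relay | 3.5 ; Chip | 4

Join each matches row to its teams via team_id.
Group joined rows by teams.id; compute ROUND(AVG(m.goals_for), 2) per group.
  5: ids {1, 3, 4, 5, 10} → ROUND(AVG(m.goals_for), 2)=3.8
  6: ids {6, 8} → ROUND(AVG(m.goals_for), 2)=3.5
  7: ids {2, 7, 9} → ROUND(AVG(m.goals_for), 2)=4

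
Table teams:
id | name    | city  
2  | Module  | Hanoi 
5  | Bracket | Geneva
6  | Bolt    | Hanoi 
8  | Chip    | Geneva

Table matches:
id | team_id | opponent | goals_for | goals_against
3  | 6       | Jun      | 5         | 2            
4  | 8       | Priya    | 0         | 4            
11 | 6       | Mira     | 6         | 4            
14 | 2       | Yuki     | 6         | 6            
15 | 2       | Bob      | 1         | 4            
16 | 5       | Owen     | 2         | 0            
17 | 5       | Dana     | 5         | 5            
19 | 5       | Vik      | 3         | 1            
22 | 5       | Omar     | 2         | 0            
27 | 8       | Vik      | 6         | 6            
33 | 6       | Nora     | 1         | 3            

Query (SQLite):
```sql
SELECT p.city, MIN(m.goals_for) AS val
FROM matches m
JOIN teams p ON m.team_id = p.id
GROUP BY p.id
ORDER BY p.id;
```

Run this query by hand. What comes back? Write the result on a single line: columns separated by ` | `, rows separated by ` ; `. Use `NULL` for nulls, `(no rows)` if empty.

Hanoi | 1 ; Geneva | 2 ; Hanoi | 1 ; Geneva | 0

Join each matches row to its teams via team_id.
Group joined rows by teams.id; compute MIN(m.goals_for) per group.
  2: ids {14, 15} → MIN(m.goals_for)=1
  5: ids {16, 17, 19, 22} → MIN(m.goals_for)=2
  6: ids {3, 11, 33} → MIN(m.goals_for)=1
  8: ids {4, 27} → MIN(m.goals_for)=0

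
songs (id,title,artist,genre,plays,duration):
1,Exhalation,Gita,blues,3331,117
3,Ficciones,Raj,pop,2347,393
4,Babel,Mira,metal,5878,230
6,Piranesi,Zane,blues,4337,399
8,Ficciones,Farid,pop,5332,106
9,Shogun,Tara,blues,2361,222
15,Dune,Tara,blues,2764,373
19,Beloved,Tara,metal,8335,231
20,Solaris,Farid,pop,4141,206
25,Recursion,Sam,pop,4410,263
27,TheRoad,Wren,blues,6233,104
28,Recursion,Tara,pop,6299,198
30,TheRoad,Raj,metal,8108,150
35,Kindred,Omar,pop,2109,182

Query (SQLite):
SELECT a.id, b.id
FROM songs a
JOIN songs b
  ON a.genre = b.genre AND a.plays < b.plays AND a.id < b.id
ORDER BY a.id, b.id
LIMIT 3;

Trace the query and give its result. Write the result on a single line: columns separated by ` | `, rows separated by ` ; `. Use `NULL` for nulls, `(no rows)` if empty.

1 | 6 ; 1 | 27 ; 3 | 8

Pairs (a,b) with same genre, a.plays < b.plays, a.id < b.id.
genre groups: blues:{1,6,9,15,27} metal:{4,19,30} pop:{3,8,20,25,28,35}
Ordered by (a.id, b.id); first 3.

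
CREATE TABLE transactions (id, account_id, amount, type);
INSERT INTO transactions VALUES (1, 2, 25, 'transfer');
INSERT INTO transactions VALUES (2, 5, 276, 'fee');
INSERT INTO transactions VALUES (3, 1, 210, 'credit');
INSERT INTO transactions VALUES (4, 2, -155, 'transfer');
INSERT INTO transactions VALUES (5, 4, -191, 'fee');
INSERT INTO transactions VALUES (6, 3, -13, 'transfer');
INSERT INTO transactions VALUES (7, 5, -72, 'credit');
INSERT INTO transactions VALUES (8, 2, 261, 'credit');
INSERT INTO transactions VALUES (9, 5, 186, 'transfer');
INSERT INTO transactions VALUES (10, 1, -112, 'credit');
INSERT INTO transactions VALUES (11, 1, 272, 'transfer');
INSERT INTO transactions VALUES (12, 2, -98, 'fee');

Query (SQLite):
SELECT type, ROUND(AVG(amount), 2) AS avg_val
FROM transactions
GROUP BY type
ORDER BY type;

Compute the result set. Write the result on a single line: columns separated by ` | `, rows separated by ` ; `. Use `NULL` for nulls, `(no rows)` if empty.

Partition transactions by type; compute ROUND(AVG(amount), 2) within each group.
  credit: ids {3, 7, 8, 10} → ROUND(AVG(amount), 2)=71.75
  fee: ids {2, 5, 12} → ROUND(AVG(amount), 2)=-4.33
  transfer: ids {1, 4, 6, 9, 11} → ROUND(AVG(amount), 2)=63

credit | 71.75 ; fee | -4.33 ; transfer | 63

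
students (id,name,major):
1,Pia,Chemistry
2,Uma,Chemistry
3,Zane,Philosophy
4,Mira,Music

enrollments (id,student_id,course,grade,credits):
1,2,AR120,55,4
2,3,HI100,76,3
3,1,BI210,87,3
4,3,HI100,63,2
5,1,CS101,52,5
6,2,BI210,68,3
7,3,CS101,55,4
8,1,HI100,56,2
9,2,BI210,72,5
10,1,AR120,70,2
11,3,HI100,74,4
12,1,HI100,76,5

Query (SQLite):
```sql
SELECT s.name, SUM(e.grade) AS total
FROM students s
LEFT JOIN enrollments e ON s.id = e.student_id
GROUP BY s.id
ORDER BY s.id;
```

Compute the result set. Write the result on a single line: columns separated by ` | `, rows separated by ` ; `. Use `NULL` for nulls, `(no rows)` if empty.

LEFT JOIN keeps every students row; unmatched ones get NULL for enrollments columns.
Group by students.id and compute SUM(e.grade). SUM over an all-NULL group is NULL.
  1: ids {3, 5, 8, 10, 12} → SUM(e.grade)=341
  2: ids {1, 6, 9} → SUM(e.grade)=195
  3: ids {2, 4, 7, 11} → SUM(e.grade)=268
  4: ids {—} → SUM(e.grade)=NULL

Pia | 341 ; Uma | 195 ; Zane | 268 ; Mira | NULL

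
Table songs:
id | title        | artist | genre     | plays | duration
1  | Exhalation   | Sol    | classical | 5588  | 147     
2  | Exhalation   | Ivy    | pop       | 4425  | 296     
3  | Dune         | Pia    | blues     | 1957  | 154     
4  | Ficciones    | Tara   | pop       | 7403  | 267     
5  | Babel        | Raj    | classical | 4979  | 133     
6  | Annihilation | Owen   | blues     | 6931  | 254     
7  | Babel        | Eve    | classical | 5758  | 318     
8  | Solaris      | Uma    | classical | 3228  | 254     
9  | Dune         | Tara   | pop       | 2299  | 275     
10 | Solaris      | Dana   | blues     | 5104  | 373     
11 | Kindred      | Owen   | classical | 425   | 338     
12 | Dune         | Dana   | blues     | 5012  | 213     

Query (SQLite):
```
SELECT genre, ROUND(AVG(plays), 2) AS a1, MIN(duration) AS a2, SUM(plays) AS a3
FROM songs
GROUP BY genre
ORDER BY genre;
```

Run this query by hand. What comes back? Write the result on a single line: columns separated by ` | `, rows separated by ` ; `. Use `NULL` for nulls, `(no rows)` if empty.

Group songs by genre.
Per group compute: ROUND(AVG(plays), 2), MIN(duration), SUM(plays).
  blues: ids {3, 6, 10, 12} → ROUND(AVG(plays), 2)=4751, MIN(duration)=154, SUM(plays)=19004
  classical: ids {1, 5, 7, 8, 11} → ROUND(AVG(plays), 2)=3995.6, MIN(duration)=133, SUM(plays)=19978
  pop: ids {2, 4, 9} → ROUND(AVG(plays), 2)=4709, MIN(duration)=267, SUM(plays)=14127

blues | 4751 | 154 | 19004 ; classical | 3995.6 | 133 | 19978 ; pop | 4709 | 267 | 14127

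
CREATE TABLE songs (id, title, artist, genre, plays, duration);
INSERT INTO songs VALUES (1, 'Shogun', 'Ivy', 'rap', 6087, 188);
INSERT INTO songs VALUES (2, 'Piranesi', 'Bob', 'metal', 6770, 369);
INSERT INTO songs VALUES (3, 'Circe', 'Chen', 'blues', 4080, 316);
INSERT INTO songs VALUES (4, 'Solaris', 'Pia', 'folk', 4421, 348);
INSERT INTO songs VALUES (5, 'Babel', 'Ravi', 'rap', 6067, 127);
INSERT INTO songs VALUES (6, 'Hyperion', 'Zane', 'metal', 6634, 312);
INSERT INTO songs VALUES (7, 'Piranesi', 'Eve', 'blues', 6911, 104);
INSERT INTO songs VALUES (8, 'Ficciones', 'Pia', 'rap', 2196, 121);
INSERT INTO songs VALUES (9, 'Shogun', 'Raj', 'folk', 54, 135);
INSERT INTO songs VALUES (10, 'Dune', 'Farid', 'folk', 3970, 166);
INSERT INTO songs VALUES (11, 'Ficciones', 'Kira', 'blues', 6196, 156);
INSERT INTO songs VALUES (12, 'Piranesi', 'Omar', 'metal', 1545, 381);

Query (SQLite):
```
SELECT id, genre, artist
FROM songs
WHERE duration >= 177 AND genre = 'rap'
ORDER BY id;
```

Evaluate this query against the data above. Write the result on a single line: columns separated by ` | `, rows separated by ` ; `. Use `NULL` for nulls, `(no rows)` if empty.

duration >= 177: ids {1, 2, 3, 4, 6, 12}
genre = 'rap': ids {1, 5, 8}
Combine with AND.

1 | rap | Ivy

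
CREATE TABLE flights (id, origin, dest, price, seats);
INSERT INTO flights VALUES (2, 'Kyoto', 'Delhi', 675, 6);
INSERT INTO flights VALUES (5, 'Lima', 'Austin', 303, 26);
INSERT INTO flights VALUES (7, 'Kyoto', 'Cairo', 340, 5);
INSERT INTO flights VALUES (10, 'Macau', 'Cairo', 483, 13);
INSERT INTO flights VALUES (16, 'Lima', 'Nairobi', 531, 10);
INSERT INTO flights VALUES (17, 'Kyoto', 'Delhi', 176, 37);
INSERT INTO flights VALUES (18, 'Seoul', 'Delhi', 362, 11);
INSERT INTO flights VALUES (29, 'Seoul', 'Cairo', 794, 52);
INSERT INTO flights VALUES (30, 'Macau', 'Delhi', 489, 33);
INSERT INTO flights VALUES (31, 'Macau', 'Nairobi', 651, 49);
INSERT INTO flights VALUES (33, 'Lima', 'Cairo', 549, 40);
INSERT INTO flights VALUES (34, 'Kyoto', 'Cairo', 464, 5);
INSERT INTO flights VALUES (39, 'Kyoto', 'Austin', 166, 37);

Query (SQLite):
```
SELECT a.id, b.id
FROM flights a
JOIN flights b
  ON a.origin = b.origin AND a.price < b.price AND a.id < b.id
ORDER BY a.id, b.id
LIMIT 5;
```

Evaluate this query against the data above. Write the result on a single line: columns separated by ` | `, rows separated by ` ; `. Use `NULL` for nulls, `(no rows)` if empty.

5 | 16 ; 5 | 33 ; 7 | 34 ; 10 | 30 ; 10 | 31

Pairs (a,b) with same origin, a.price < b.price, a.id < b.id.
origin groups: Kyoto:{2,7,17,34,39} Lima:{5,16,33} Macau:{10,30,31} Seoul:{18,29}
Ordered by (a.id, b.id); first 5.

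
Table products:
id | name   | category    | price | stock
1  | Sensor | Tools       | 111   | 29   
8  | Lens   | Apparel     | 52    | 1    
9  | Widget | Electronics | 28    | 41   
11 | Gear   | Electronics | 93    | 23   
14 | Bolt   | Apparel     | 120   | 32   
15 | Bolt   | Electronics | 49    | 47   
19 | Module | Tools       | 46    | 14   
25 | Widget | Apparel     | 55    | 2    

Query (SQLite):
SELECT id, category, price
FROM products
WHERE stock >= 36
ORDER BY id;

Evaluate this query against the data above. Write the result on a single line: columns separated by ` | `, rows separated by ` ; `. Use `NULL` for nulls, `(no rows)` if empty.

9 | Electronics | 28 ; 15 | Electronics | 49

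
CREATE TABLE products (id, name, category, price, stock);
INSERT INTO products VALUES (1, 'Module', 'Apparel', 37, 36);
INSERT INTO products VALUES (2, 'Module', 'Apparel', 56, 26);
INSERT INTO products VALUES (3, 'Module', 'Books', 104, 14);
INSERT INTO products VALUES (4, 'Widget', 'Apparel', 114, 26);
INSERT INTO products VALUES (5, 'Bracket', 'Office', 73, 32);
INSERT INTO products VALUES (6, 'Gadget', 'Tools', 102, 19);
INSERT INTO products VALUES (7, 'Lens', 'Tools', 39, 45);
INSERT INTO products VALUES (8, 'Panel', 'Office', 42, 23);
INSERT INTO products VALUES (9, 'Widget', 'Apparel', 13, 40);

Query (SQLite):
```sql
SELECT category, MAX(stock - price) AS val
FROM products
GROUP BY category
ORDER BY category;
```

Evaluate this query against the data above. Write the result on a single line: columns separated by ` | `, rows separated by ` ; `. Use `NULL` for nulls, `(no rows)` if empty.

For each row compute stock - price.
Group by category; take MAX of the expression per group.
  Apparel: ids {1, 2, 4, 9} → MAX(stock - price)=27
  Books: ids {3} → MAX(stock - price)=-90
  Office: ids {5, 8} → MAX(stock - price)=-19
  Tools: ids {6, 7} → MAX(stock - price)=6

Apparel | 27 ; Books | -90 ; Office | -19 ; Tools | 6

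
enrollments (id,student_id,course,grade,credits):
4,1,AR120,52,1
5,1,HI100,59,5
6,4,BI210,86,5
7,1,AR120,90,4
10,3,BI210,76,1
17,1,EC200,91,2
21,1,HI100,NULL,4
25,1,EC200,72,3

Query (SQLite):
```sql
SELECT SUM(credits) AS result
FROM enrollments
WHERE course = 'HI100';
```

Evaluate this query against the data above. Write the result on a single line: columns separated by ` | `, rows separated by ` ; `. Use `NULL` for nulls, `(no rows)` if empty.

9

Rows where course='HI100' → credits values: [5, 4].
SUM of non-NULL values = 9.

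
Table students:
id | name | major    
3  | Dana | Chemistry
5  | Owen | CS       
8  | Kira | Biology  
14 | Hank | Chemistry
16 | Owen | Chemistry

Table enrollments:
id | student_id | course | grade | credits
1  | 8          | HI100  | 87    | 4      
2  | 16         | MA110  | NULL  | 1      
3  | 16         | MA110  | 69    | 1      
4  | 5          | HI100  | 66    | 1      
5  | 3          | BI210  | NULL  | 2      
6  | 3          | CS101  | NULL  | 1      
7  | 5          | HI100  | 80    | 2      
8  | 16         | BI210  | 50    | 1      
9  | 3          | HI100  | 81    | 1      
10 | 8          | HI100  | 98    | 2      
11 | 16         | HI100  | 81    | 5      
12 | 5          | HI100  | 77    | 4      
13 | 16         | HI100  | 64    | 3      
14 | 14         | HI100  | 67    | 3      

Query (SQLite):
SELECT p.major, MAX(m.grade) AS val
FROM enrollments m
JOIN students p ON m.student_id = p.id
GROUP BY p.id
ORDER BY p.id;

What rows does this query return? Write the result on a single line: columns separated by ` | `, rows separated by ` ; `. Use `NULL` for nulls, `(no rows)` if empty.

Join each enrollments row to its students via student_id.
Group joined rows by students.id; compute MAX(m.grade) per group.
  3: ids {5, 6, 9} → MAX(m.grade)=81
  5: ids {4, 7, 12} → MAX(m.grade)=80
  8: ids {1, 10} → MAX(m.grade)=98
  14: ids {14} → MAX(m.grade)=67
  16: ids {2, 3, 8, 11, 13} → MAX(m.grade)=81

Chemistry | 81 ; CS | 80 ; Biology | 98 ; Chemistry | 67 ; Chemistry | 81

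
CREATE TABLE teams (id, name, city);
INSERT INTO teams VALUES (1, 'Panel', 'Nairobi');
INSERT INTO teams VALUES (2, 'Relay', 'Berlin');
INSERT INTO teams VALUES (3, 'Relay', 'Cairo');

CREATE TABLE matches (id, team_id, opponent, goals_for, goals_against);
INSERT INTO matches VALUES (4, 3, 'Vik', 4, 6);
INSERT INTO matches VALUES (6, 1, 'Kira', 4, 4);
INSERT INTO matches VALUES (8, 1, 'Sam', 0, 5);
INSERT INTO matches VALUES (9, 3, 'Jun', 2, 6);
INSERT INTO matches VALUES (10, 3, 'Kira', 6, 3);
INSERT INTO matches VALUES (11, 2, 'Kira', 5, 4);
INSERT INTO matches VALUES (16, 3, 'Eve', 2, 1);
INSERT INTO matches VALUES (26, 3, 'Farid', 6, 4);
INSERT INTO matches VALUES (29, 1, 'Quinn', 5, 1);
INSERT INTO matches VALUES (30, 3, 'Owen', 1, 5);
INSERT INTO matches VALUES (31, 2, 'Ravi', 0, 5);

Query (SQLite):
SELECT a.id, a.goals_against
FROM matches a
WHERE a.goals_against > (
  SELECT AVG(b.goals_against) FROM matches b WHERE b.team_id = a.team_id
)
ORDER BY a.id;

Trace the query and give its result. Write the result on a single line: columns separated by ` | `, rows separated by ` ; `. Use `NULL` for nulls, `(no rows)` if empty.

4 | 6 ; 6 | 4 ; 8 | 5 ; 9 | 6 ; 30 | 5 ; 31 | 5

For each matches row a, compute AVG(goals_against) over rows sharing a.team_id.
Keep row a if a.goals_against > that per-group AVG.
  team_id=1: AVG(goals_against) = 3.333333
  team_id=2: AVG(goals_against) = 4.5
  team_id=3: AVG(goals_against) = 4.166667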